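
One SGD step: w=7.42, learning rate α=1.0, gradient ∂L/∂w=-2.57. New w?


w_new = w - α·∇
= 7.42 - 1.0·-2.57
= 7.42 + 2.57
= 9.99

9.99


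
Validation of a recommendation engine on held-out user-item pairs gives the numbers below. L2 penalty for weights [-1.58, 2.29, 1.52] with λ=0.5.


‖w‖₂² = (-1.58)² + (2.29)² + (1.52)²
     = 2.4964 + 5.2441 + 2.3104
     = 10.0509
λ·‖w‖₂² = 0.5·10.0509 = 5.02545

5.02545


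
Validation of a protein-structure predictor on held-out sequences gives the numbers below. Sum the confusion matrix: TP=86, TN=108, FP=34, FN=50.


Total = TP + TN + FP + FN
= 86 + 108 + 34 + 50
= 278
(Predicted positive: 120, predicted negative: 158)

278


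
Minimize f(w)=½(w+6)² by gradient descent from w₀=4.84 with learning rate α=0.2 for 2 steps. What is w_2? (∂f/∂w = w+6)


step 1: grad = 4.84+6 = 10.84; w = 4.84 - 0.2·(10.84) = 2.672
step 2: grad = 2.672+6 = 8.672; w = 2.672 - 0.2·(8.672) = 0.9376

0.9376


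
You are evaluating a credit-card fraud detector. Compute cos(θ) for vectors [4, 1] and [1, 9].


A·B = 4·1 + 1·9 = 13
‖A‖ = √17 = 4.1231, ‖B‖ = √82 = 9.0554
cos = 13/(√17·√82) = 13/√1394 = 0.3482

0.3482


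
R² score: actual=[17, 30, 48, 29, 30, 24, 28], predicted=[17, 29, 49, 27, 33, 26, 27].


ȳ = 29.4286
SS_res = Σ(y-ŷ)² = 20
SS_tot = Σ(y-ȳ)² = 531.71
R² = 1 - SS_res/SS_tot = 1 - 0.0376 = 0.9624

0.9624


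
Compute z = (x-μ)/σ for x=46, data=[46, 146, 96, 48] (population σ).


μ = 84, σ = 41.0122
z = (46 - 84)/41.0122 = -0.9266

-0.9266


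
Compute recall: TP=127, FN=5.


Recall = TP/(TP+FN)
= 127/(127+5)
= 127/132 = 96.21%

96.21%


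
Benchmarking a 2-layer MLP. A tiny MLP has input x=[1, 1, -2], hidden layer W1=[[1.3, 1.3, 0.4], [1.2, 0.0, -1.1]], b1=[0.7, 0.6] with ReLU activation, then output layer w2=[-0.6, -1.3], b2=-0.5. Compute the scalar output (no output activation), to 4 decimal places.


z1[0] = (1.3)·(1) + (1.3)·(1) + (0.4)·(-2) + 0.7 = 2.5
z1[1] = (1.2)·(1) + (0.0)·(1) + (-1.1)·(-2) + 0.6 = 4.0
h = ReLU(z1) = [2.5, 4.0]
output = (-0.6)·(2.5) + (-1.3)·(4.0) - 0.5 = -7.2

-7.2


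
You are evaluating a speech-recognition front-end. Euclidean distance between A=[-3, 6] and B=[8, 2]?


d = √((-3-8)² + (6-2)²)
  = √(121 + 16)
  = √137 = 11.7047

11.7047


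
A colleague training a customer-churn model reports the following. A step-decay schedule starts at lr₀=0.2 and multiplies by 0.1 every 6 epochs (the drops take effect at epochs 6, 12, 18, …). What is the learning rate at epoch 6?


n_drops = ⌊6/6⌋ = 1
lr = 0.2·0.1^1 = 0.2·0.1 = 0.02

0.02


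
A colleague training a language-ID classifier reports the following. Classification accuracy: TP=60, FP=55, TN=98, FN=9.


Accuracy = (TP+TN)/(TP+TN+FP+FN)
= (60+98)/(222)
= 158/222 = 71.17%

71.17%


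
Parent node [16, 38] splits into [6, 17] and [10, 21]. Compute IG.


Parent = [16, 38], H_parent = 0.8767
H_left = 0.8281 (n=23), H_right = 0.9072 (n=31)
H_children = (23/54)·0.8281 + (31/54)·0.9072 = 0.8735
IG = 0.8767 - 0.8735 = 0.0032

0.0032


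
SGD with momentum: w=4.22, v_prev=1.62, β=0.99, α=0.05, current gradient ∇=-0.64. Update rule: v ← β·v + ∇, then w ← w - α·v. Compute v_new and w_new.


v_new = 0.99·1.62 - 0.64 = 1.6038 - 0.64 = 0.9638
w_new = 4.22 - 0.05·0.9638 = 4.22 - 0.04819 = 4.17181

v_new=0.9638, w_new=4.17181


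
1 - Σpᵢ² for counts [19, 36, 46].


Probabilities: [19/101, 36/101, 46/101] ≈ [0.1881, 0.3564, 0.4554]
Σpᵢ² = (361 + 1296 + 2116)/101² = 3773/10201
Gini = 1 - Σpᵢ² = 1 - 3773/10201 = 0.6301

0.6301


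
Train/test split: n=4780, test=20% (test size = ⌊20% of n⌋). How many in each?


Test = ⌊4780·20/100⌋ = 956
Train = 4780 - 956 = 3824

Train: 3824, Test: 956


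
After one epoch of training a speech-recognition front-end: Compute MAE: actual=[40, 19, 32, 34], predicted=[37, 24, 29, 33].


Absolute errors: |40-37|=3, |19-24|=5, |32-29|=3, |34-33|=1
Sum = 12
MAE = 12/4 = 3

3


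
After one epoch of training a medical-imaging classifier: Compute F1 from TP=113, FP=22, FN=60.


Precision = 113/135 = 0.837
Recall = 113/173 = 0.6532
F1 = 2·P·R/(P+R) = 2·TP/(2·TP+FP+FN) = 226/(226+22+60) = 226/308 = 0.7338

0.7338


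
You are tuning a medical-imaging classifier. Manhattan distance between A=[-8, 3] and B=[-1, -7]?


d = |-8+ 1| + |3+ 7|
  = 7 + 10
  = 17

17


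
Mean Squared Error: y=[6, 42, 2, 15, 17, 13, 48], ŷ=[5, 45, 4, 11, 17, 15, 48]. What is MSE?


Squared errors: (6-5)²=1, (42-45)²=9, (2-4)²=4, (15-11)²=16, (17-17)²=0, (13-15)²=4, (48-48)²=0
Sum = 34
MSE = 34/7 = 34/7

34/7


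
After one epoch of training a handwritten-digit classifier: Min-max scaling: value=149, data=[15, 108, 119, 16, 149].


min=15, max=149
(149-15)/(149-15) = 134/134 = 1.0

1.0


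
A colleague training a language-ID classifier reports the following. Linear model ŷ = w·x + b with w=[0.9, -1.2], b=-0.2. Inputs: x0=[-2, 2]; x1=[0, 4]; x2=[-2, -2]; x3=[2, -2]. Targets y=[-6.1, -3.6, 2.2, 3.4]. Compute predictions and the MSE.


ŷ0 = (0.9)·(-2) + (-1.2)·(2) - 0.2 = -4.4
ŷ1 = (0.9)·(0) + (-1.2)·(4) - 0.2 = -5.0
ŷ2 = (0.9)·(-2) + (-1.2)·(-2) - 0.2 = 0.4
ŷ3 = (0.9)·(2) + (-1.2)·(-2) - 0.2 = 4.0
errors² = [2.89, 1.96, 3.24, 0.36]
MSE = 8.4500/4 = 2.1125

2.1125


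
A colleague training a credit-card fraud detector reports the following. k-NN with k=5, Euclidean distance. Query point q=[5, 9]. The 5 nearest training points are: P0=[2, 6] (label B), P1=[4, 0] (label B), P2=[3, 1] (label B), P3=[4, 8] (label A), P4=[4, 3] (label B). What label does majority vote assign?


d(q,P0) = 4.2426  (label B)
d(q,P1) = 9.0554  (label B)
d(q,P2) = 8.2462  (label B)
d(q,P3) = 1.4142  (label A)
d(q,P4) = 6.0828  (label B)
Votes: A=1, B=4
Majority → B

B


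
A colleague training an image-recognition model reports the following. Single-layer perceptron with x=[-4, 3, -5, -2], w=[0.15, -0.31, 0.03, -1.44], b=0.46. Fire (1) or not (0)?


z = (-4)·(0.15) + (3)·(-0.31) + (-5)·(0.03) + (-2)·(-1.44) + 0.46
  = 1.66
step(z) = 1 (z≥0)

1


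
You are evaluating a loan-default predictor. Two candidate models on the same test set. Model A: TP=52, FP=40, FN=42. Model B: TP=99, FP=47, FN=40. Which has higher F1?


Model A: P=52/92=0.5652, R=52/94=0.5532, F1=2PR/(P+R)=2TP/(2TP+FP+FN)=104/186=0.5591
Model B: P=99/146=0.6781, R=99/139=0.7122, F1=2PR/(P+R)=2TP/(2TP+FP+FN)=198/285=0.6947
0.5591 < 0.6947 → Model B

Model B


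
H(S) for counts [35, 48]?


Probabilities: [35/83, 48/83] ≈ [0.4217, 0.5783]
H = -((35/83)·log₂(35/83) + (48/83)·log₂(48/83))
  = 0.9822 bits

0.9822 bits


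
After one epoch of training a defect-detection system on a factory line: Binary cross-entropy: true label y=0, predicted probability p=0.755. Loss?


BCE = -[y·ln(p) + (1-y)·ln(1-p)]
= -0 - 1·ln(1-0.755)
= -ln(0.245) = 1.4065

1.4065


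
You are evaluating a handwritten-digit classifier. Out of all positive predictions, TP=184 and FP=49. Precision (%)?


Precision = TP/(TP+FP)
= 184/(184+49)
= 184/233 = 78.97%

78.97%


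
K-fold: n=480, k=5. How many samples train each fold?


Fold size = 480/5 = 96
Training per fold = 480 - 96 = 384

384


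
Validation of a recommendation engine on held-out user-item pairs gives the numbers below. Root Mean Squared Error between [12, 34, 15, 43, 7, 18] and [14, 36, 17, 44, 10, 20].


MSE = 26/6 = 4.3333
RMSE = √(26/6) = 2.0817

2.0817


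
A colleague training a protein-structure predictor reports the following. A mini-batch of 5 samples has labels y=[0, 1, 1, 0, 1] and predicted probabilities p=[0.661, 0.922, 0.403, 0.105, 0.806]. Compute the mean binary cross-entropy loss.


L[0] = -ln(1-0.661) = -ln(0.339) = 1.0818
L[1] = -ln(0.922) = 0.0812
L[2] = -ln(0.403) = 0.9088
L[3] = -ln(1-0.105) = -ln(0.895) = 0.1109
L[4] = -ln(0.806) = 0.2157
mean = (1.0818 + 0.0812 + 0.9088 + 0.1109 + 0.2157)/5 = 0.4797

0.4797


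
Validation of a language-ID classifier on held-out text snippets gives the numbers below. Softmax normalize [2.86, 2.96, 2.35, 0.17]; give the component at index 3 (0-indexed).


Exponentials: e^2.86=17.4615, e^2.96=19.298, e^2.35=10.4856, e^0.17=1.1853
Sum = 48.4304
Softmax = [0.3605, 0.3985, 0.2165, 0.0245]
p[3] = 1.1853/48.4304 = 0.0245

0.0245


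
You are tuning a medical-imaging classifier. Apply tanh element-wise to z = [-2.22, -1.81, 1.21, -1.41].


tanh(-2.22) = -0.9767
tanh(-1.81) = -0.9478
tanh(1.21) = 0.8367
tanh(-1.41) = -0.8875
result = [-0.9767, -0.9478, 0.8367, -0.8875]

[-0.9767, -0.9478, 0.8367, -0.8875]


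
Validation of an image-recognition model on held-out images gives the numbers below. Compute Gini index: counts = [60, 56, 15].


Probabilities: [60/131, 56/131, 15/131] ≈ [0.458, 0.4275, 0.1145]
Σpᵢ² = (3600 + 3136 + 225)/131² = 6961/17161
Gini = 1 - Σpᵢ² = 1 - 6961/17161 = 0.5944

0.5944


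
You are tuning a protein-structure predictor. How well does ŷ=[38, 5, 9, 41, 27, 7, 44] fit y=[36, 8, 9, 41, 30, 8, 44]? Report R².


ȳ = 25.1429
SS_res = Σ(y-ŷ)² = 23
SS_tot = Σ(y-ȳ)² = 1596.86
R² = 1 - SS_res/SS_tot = 1 - 0.0144 = 0.9856

0.9856


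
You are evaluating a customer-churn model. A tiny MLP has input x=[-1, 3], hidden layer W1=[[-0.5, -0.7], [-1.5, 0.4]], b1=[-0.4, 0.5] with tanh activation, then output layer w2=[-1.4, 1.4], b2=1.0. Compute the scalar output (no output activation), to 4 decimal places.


z1[0] = (-0.5)·(-1) + (-0.7)·(3) - 0.4 = -2.0
z1[1] = (-1.5)·(-1) + (0.4)·(3) + 0.5 = 3.2
h = tanh(z1) = [-0.964, 0.9967]
output = (-1.4)·(-0.964) + (1.4)·(0.9967) + 1.0 = 3.745

3.745


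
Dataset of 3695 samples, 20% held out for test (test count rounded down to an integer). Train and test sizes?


Test = ⌊3695·20/100⌋ = 739
Train = 3695 - 739 = 2956

Train: 2956, Test: 739


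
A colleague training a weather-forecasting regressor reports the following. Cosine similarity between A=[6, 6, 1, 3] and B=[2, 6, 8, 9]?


A·B = 6·2 + 6·6 + 1·8 + 3·9 = 83
‖A‖ = √82 = 9.0554, ‖B‖ = √185 = 13.6015
cos = 83/(√82·√185) = 83/√15170 = 0.6739

0.6739


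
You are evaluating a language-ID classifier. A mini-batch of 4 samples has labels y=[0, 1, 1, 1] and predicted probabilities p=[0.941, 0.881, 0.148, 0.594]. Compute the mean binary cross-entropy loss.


L[0] = -ln(1-0.941) = -ln(0.059) = 2.8302
L[1] = -ln(0.881) = 0.1267
L[2] = -ln(0.148) = 1.9105
L[3] = -ln(0.594) = 0.5209
mean = (2.8302 + 0.1267 + 1.9105 + 0.5209)/4 = 1.3471

1.3471


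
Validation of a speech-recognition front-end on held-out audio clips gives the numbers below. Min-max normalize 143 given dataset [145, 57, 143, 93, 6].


min=6, max=145
(143-6)/(145-6) = 137/139 = 0.9856

0.9856


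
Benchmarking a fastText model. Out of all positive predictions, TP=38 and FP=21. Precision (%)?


Precision = TP/(TP+FP)
= 38/(38+21)
= 38/59 = 64.41%

64.41%


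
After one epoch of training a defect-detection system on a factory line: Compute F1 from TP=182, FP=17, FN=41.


Precision = 182/199 = 0.9146
Recall = 182/223 = 0.8161
F1 = 2·P·R/(P+R) = 2·TP/(2·TP+FP+FN) = 364/(364+17+41) = 364/422 = 0.8626

0.8626


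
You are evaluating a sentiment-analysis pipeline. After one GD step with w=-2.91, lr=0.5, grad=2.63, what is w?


w_new = w - α·∇
= -2.91 - 0.5·2.63
= -2.91 - 1.315
= -4.225

-4.225


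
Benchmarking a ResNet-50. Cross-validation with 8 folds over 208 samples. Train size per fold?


Fold size = 208/8 = 26
Training per fold = 208 - 26 = 182

182


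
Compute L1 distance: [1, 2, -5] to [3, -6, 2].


d = |1-3| + |2+ 6| + |-5-2|
  = 2 + 8 + 7
  = 17

17


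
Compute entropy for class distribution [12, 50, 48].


Probabilities: [12/110, 50/110, 48/110] ≈ [0.1091, 0.4545, 0.4364]
H = -((12/110)·log₂(12/110) + (50/110)·log₂(50/110) + (48/110)·log₂(48/110))
  = 1.3878 bits

1.3878 bits


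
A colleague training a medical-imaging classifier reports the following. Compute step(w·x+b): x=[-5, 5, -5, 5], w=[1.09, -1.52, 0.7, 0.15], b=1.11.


z = (-5)·(1.09) + (5)·(-1.52) + (-5)·(0.7) + (5)·(0.15) + 1.11
  = -14.69
step(z) = 0 (z<0)

0


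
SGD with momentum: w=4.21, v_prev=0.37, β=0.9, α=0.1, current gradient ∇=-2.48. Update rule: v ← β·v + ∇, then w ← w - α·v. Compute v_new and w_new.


v_new = 0.9·0.37 - 2.48 = 0.333 - 2.48 = -2.147
w_new = 4.21 - 0.1·-2.147 = 4.21 + 0.2147 = 4.4247

v_new=-2.147, w_new=4.4247


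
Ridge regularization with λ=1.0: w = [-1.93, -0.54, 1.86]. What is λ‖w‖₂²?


‖w‖₂² = (-1.93)² + (-0.54)² + (1.86)²
     = 3.7249 + 0.2916 + 3.4596
     = 7.4761
λ·‖w‖₂² = 1.0·7.4761 = 7.4761

7.4761


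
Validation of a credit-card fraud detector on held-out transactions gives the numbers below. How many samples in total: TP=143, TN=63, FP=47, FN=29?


Total = TP + TN + FP + FN
= 143 + 63 + 47 + 29
= 282
(Predicted positive: 190, predicted negative: 92)

282


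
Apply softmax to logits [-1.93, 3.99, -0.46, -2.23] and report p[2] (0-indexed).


Exponentials: e^-1.93=0.1451, e^3.99=54.0549, e^-0.46=0.6313, e^-2.23=0.1075
Sum = 54.9388
Softmax = [0.0026, 0.9839, 0.0115, 0.002]
p[2] = 0.6313/54.9388 = 0.0115

0.0115


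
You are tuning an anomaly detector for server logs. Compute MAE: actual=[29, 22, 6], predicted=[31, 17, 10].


Absolute errors: |29-31|=2, |22-17|=5, |6-10|=4
Sum = 11
MAE = 11/3 = 11/3

11/3


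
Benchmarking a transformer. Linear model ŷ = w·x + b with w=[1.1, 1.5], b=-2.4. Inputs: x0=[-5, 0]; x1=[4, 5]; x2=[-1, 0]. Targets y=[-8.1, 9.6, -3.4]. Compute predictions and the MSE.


ŷ0 = (1.1)·(-5) + (1.5)·(0) - 2.4 = -7.9
ŷ1 = (1.1)·(4) + (1.5)·(5) - 2.4 = 9.5
ŷ2 = (1.1)·(-1) + (1.5)·(0) - 2.4 = -3.5
errors² = [0.04, 0.01, 0.01]
MSE = 0.0600/3 = 0.02

0.02


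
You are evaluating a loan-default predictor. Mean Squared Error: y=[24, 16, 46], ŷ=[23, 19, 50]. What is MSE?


Squared errors: (24-23)²=1, (16-19)²=9, (46-50)²=16
Sum = 26
MSE = 26/3 = 26/3

26/3


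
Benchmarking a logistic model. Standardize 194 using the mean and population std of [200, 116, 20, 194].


μ = 132.5, σ = 72.916
z = (194 - 132.5)/72.916 = 0.8434

0.8434


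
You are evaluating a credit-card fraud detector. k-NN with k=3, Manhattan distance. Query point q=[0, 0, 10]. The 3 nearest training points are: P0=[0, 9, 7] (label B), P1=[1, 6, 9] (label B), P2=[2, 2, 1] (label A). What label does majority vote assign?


d(q,P0) = 12  (label B)
d(q,P1) = 8  (label B)
d(q,P2) = 13  (label A)
Votes: A=1, B=2
Majority → B

B


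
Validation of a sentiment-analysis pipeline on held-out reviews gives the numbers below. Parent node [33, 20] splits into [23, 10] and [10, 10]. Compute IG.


Parent = [33, 20], H_parent = 0.9562
H_left = 0.885 (n=33), H_right = 1 (n=20)
H_children = (33/53)·0.885 + (20/53)·1 = 0.9284
IG = 0.9562 - 0.9284 = 0.0278

0.0278


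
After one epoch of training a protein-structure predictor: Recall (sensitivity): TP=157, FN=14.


Recall = TP/(TP+FN)
= 157/(157+14)
= 157/171 = 91.81%

91.81%


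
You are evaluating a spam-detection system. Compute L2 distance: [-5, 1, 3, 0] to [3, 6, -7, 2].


d = √((-5-3)² + (1-6)² + (3+ 7)² + (0-2)²)
  = √(64 + 25 + 100 + 4)
  = √193 = 13.8924

13.8924


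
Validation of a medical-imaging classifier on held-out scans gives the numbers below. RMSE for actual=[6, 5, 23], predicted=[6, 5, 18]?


MSE = 25/3 = 8.3333
RMSE = √(25/3) = 2.8868

2.8868


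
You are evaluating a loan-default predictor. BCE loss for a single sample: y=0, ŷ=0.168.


BCE = -[y·ln(p) + (1-y)·ln(1-p)]
= -0 - 1·ln(1-0.168)
= -ln(0.832) = 0.1839

0.1839


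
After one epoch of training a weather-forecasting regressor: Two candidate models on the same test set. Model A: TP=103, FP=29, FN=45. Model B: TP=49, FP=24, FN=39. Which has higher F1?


Model A: P=103/132=0.7803, R=103/148=0.6959, F1=2PR/(P+R)=2TP/(2TP+FP+FN)=206/280=0.7357
Model B: P=49/73=0.6712, R=49/88=0.5568, F1=2PR/(P+R)=2TP/(2TP+FP+FN)=98/161=0.6087
0.7357 > 0.6087 → Model A

Model A


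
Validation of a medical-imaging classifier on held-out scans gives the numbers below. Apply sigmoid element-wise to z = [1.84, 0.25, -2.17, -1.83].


σ(1.84) = 1/(1+e^-1.84) = 0.8629
σ(0.25) = 1/(1+e^-0.25) = 0.5622
σ(-2.17) = 1/(1+e^2.17) = 0.1025
σ(-1.83) = 1/(1+e^1.83) = 0.1382
result = [0.8629, 0.5622, 0.1025, 0.1382]

[0.8629, 0.5622, 0.1025, 0.1382]


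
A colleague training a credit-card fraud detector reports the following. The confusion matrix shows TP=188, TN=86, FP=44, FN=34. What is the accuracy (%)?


Accuracy = (TP+TN)/(TP+TN+FP+FN)
= (188+86)/(352)
= 274/352 = 77.84%

77.84%


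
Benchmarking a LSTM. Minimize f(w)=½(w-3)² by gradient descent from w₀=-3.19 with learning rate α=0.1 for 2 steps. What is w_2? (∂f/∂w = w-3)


step 1: grad = -3.19-3 = -6.19; w = -3.19 - 0.1·(-6.19) = -2.571
step 2: grad = -2.571-3 = -5.571; w = -2.571 - 0.1·(-5.571) = -2.0139

-2.0139


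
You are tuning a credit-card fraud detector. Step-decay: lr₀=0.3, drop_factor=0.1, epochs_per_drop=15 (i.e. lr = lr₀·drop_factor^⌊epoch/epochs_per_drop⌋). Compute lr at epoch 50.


n_drops = ⌊50/15⌋ = 3
lr = 0.3·0.1^3 = 0.3·0.001 = 0.0003

0.0003


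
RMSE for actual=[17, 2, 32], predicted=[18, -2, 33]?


MSE = 18/3 = 6
RMSE = √(18/3) = 2.4495

2.4495


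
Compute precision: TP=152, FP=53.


Precision = TP/(TP+FP)
= 152/(152+53)
= 152/205 = 74.15%

74.15%


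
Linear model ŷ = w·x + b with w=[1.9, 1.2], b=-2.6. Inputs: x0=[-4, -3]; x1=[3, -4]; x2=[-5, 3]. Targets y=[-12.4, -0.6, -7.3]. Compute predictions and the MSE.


ŷ0 = (1.9)·(-4) + (1.2)·(-3) - 2.6 = -13.8
ŷ1 = (1.9)·(3) + (1.2)·(-4) - 2.6 = -1.7
ŷ2 = (1.9)·(-5) + (1.2)·(3) - 2.6 = -8.5
errors² = [1.96, 1.21, 1.44]
MSE = 4.6100/3 = 1.5367

1.5367


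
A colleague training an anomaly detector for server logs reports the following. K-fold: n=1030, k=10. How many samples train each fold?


Fold size = 1030/10 = 103
Training per fold = 1030 - 103 = 927

927


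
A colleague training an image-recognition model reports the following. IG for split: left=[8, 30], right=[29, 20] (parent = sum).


Parent = [37, 50], H_parent = 0.9838
H_left = 0.7425 (n=38), H_right = 0.9755 (n=49)
H_children = (38/87)·0.7425 + (49/87)·0.9755 = 0.8737
IG = 0.9838 - 0.8737 = 0.1101

0.1101


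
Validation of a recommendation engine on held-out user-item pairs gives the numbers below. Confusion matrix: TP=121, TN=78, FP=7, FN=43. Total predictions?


Total = TP + TN + FP + FN
= 121 + 78 + 7 + 43
= 249
(Predicted positive: 128, predicted negative: 121)

249


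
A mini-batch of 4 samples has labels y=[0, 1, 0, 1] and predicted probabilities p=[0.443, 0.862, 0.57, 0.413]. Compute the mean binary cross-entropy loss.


L[0] = -ln(1-0.443) = -ln(0.557) = 0.5852
L[1] = -ln(0.862) = 0.1485
L[2] = -ln(1-0.57) = -ln(0.43) = 0.844
L[3] = -ln(0.413) = 0.8843
mean = (0.5852 + 0.1485 + 0.844 + 0.8843)/4 = 0.6155

0.6155


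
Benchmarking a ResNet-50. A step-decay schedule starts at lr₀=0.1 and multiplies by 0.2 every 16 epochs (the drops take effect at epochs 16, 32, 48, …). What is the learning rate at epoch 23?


n_drops = ⌊23/16⌋ = 1
lr = 0.1·0.2^1 = 0.1·0.2 = 0.02

0.02


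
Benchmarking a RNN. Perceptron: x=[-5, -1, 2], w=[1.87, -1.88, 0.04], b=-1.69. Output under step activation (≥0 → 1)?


z = (-5)·(1.87) + (-1)·(-1.88) + (2)·(0.04) - 1.69
  = -9.08
step(z) = 0 (z<0)

0


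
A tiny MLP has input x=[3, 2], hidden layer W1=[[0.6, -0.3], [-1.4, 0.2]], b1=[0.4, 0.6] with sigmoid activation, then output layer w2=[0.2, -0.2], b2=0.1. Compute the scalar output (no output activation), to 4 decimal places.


z1[0] = (0.6)·(3) + (-0.3)·(2) + 0.4 = 1.6
z1[1] = (-1.4)·(3) + (0.2)·(2) + 0.6 = -3.2
h = sigmoid(z1) = [0.832, 0.0392]
output = (0.2)·(0.832) + (-0.2)·(0.0392) + 0.1 = 0.2586

0.2586


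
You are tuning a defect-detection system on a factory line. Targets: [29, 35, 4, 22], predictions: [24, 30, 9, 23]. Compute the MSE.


Squared errors: (29-24)²=25, (35-30)²=25, (4-9)²=25, (22-23)²=1
Sum = 76
MSE = 76/4 = 19

19


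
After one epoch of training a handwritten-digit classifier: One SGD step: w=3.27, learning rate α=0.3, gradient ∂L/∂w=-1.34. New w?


w_new = w - α·∇
= 3.27 - 0.3·-1.34
= 3.27 + 0.402
= 3.672

3.672


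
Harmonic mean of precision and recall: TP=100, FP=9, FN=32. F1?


Precision = 100/109 = 0.9174
Recall = 100/132 = 0.7576
F1 = 2·P·R/(P+R) = 2·TP/(2·TP+FP+FN) = 200/(200+9+32) = 200/241 = 0.8299

0.8299


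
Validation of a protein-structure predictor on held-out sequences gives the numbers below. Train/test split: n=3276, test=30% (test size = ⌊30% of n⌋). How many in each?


Test = ⌊3276·30/100⌋ = 982
Train = 3276 - 982 = 2294

Train: 2294, Test: 982


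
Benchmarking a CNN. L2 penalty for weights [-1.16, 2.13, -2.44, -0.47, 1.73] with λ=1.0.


‖w‖₂² = (-1.16)² + (2.13)² + (-2.44)² + (-0.47)² + (1.73)²
     = 1.3456 + 4.5369 + 5.9536 + 0.2209 + 2.9929
     = 15.0499
λ·‖w‖₂² = 1.0·15.0499 = 15.0499

15.0499


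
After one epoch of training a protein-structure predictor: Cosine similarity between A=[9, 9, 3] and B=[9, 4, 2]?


A·B = 9·9 + 9·4 + 3·2 = 123
‖A‖ = √171 = 13.0767, ‖B‖ = √101 = 10.0499
cos = 123/(√171·√101) = 123/√17271 = 0.9359

0.9359


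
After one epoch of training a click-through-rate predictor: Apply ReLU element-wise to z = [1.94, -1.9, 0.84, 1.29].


ReLU(1.94) = max(0, 1.94) = 1.94
ReLU(-1.9) = max(0, -1.9) = 0.0
ReLU(0.84) = max(0, 0.84) = 0.84
ReLU(1.29) = max(0, 1.29) = 1.29
result = [1.94, 0.0, 0.84, 1.29]

[1.94, 0.0, 0.84, 1.29]


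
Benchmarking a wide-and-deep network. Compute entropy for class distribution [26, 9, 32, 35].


Probabilities: [26/102, 9/102, 32/102, 35/102] ≈ [0.2549, 0.0882, 0.3137, 0.3431]
H = -((26/102)·log₂(26/102) + (9/102)·log₂(9/102) + (32/102)·log₂(32/102) + (35/102)·log₂(35/102))
  = 1.8659 bits

1.8659 bits


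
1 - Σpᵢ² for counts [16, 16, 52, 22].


Probabilities: [16/106, 16/106, 52/106, 22/106] ≈ [0.1509, 0.1509, 0.4906, 0.2075]
Σpᵢ² = (256 + 256 + 2704 + 484)/106² = 3700/11236
Gini = 1 - Σpᵢ² = 1 - 3700/11236 = 0.6707

0.6707


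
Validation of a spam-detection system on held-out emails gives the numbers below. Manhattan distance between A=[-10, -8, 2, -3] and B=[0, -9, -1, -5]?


d = |-10-0| + |-8+ 9| + |2+ 1| + |-3+ 5|
  = 10 + 1 + 3 + 2
  = 16

16


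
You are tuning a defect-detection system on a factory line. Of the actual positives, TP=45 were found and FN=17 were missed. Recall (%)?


Recall = TP/(TP+FN)
= 45/(45+17)
= 45/62 = 72.58%

72.58%


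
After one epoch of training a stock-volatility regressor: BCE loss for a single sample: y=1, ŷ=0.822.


BCE = -[y·ln(p) + (1-y)·ln(1-p)]
= -1·ln(0.822) - 0
= -ln(0.822) = 0.196

0.196


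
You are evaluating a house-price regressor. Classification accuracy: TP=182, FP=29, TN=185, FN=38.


Accuracy = (TP+TN)/(TP+TN+FP+FN)
= (182+185)/(434)
= 367/434 = 84.56%

84.56%


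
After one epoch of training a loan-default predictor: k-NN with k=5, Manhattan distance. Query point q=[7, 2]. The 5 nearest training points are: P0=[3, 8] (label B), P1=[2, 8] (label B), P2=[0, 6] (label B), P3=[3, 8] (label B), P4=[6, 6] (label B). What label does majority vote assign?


d(q,P0) = 10  (label B)
d(q,P1) = 11  (label B)
d(q,P2) = 11  (label B)
d(q,P3) = 10  (label B)
d(q,P4) = 5  (label B)
Votes: A=0, B=5
Majority → B

B


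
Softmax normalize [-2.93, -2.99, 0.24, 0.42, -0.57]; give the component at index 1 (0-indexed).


Exponentials: e^-2.93=0.0534, e^-2.99=0.0503, e^0.24=1.2712, e^0.42=1.522, e^-0.57=0.5655
Sum = 3.4624
Softmax = [0.0154, 0.0145, 0.3672, 0.4396, 0.1633]
p[1] = 0.0503/3.4624 = 0.0145

0.0145


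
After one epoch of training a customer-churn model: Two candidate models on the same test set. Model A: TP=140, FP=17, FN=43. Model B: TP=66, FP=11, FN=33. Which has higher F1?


Model A: P=140/157=0.8917, R=140/183=0.765, F1=2PR/(P+R)=2TP/(2TP+FP+FN)=280/340=0.8235
Model B: P=66/77=0.8571, R=66/99=0.6667, F1=2PR/(P+R)=2TP/(2TP+FP+FN)=132/176=0.75
0.8235 > 0.75 → Model A

Model A


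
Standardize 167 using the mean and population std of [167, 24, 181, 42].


μ = 103.5, σ = 70.9595
z = (167 - 103.5)/70.9595 = 0.8949

0.8949


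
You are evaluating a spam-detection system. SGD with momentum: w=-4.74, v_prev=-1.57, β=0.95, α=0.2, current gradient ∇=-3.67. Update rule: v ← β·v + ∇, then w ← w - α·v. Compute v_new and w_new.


v_new = 0.95·-1.57 - 3.67 = -1.4915 - 3.67 = -5.1615
w_new = -4.74 - 0.2·-5.1615 = -4.74 + 1.0323 = -3.7077

v_new=-5.1615, w_new=-3.7077


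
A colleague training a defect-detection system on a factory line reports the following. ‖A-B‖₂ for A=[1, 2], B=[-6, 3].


d = √((1+ 6)² + (2-3)²)
  = √(49 + 1)
  = √50 = 7.0711

7.0711


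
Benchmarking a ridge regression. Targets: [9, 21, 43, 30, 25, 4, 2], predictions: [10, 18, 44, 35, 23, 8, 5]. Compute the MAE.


Absolute errors: |9-10|=1, |21-18|=3, |43-44|=1, |30-35|=5, |25-23|=2, |4-8|=4, |2-5|=3
Sum = 19
MAE = 19/7 = 19/7

19/7


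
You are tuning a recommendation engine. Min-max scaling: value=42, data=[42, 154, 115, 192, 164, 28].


min=28, max=192
(42-28)/(192-28) = 14/164 = 0.0854

0.0854


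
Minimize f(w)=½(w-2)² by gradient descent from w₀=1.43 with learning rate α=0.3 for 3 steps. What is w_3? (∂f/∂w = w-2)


step 1: grad = 1.43-2 = -0.57; w = 1.43 - 0.3·(-0.57) = 1.601
step 2: grad = 1.601-2 = -0.399; w = 1.601 - 0.3·(-0.399) = 1.7207
step 3: grad = 1.7207-2 = -0.2793; w = 1.7207 - 0.3·(-0.2793) = 1.80449

1.80449


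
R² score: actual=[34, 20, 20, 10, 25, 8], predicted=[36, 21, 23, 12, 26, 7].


ȳ = 19.5
SS_res = Σ(y-ŷ)² = 20
SS_tot = Σ(y-ȳ)² = 463.5
R² = 1 - SS_res/SS_tot = 1 - 0.0431 = 0.9569

0.9569


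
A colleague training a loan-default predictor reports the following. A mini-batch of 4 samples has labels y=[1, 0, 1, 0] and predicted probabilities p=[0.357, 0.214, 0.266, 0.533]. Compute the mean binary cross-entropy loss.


L[0] = -ln(0.357) = 1.03
L[1] = -ln(1-0.214) = -ln(0.786) = 0.2408
L[2] = -ln(0.266) = 1.3243
L[3] = -ln(1-0.533) = -ln(0.467) = 0.7614
mean = (1.03 + 0.2408 + 1.3243 + 0.7614)/4 = 0.8391

0.8391


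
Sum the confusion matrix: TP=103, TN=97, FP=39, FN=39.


Total = TP + TN + FP + FN
= 103 + 97 + 39 + 39
= 278
(Predicted positive: 142, predicted negative: 136)

278


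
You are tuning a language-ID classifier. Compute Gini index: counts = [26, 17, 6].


Probabilities: [26/49, 17/49, 6/49] ≈ [0.5306, 0.3469, 0.1224]
Σpᵢ² = (676 + 289 + 36)/49² = 1001/2401
Gini = 1 - Σpᵢ² = 1 - 1001/2401 = 0.5831

0.5831


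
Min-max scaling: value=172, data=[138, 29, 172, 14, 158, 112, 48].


min=14, max=172
(172-14)/(172-14) = 158/158 = 1.0

1.0


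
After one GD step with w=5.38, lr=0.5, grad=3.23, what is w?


w_new = w - α·∇
= 5.38 - 0.5·3.23
= 5.38 - 1.615
= 3.765

3.765


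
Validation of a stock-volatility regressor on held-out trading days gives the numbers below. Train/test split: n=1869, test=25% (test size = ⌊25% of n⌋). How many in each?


Test = ⌊1869·25/100⌋ = 467
Train = 1869 - 467 = 1402

Train: 1402, Test: 467


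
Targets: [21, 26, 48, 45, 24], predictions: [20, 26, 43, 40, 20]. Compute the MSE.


Squared errors: (21-20)²=1, (26-26)²=0, (48-43)²=25, (45-40)²=25, (24-20)²=16
Sum = 67
MSE = 67/5 = 67/5

67/5


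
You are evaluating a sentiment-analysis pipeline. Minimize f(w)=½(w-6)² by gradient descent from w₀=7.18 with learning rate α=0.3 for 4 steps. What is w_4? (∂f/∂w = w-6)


step 1: grad = 7.18-6 = 1.18; w = 7.18 - 0.3·(1.18) = 6.826
step 2: grad = 6.826-6 = 0.826; w = 6.826 - 0.3·(0.826) = 6.5782
step 3: grad = 6.5782-6 = 0.5782; w = 6.5782 - 0.3·(0.5782) = 6.40474
step 4: grad = 6.40474-6 = 0.40474; w = 6.40474 - 0.3·(0.40474) = 6.283318

6.283318


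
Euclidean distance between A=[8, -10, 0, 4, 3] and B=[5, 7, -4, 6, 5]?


d = √((8-5)² + (-10-7)² + (0+ 4)² + (4-6)² + (3-5)²)
  = √(9 + 289 + 16 + 4 + 4)
  = √322 = 17.9444

17.9444


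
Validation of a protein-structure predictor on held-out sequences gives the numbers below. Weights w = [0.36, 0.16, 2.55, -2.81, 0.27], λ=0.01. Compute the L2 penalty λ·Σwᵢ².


‖w‖₂² = (0.36)² + (0.16)² + (2.55)² + (-2.81)² + (0.27)²
     = 0.1296 + 0.0256 + 6.5025 + 7.8961 + 0.0729
     = 14.6267
λ·‖w‖₂² = 0.01·14.6267 = 0.146267

0.146267


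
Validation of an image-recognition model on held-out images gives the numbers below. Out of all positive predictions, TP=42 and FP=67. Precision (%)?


Precision = TP/(TP+FP)
= 42/(42+67)
= 42/109 = 38.53%

38.53%


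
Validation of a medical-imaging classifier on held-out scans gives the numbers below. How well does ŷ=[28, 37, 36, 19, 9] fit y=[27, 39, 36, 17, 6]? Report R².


ȳ = 25
SS_res = Σ(y-ŷ)² = 18
SS_tot = Σ(y-ȳ)² = 746
R² = 1 - SS_res/SS_tot = 1 - 0.0241 = 0.9759

0.9759


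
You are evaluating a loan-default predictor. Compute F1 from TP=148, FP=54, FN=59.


Precision = 148/202 = 0.7327
Recall = 148/207 = 0.715
F1 = 2·P·R/(P+R) = 2·TP/(2·TP+FP+FN) = 296/(296+54+59) = 296/409 = 0.7237

0.7237


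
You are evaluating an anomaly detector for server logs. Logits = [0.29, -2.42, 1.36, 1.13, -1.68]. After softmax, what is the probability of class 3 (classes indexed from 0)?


Exponentials: e^0.29=1.3364, e^-2.42=0.0889, e^1.36=3.8962, e^1.13=3.0957, e^-1.68=0.1864
Sum = 8.6036
Softmax = [0.1553, 0.0103, 0.4529, 0.3598, 0.0217]
p[3] = 3.0957/8.6036 = 0.3598

0.3598


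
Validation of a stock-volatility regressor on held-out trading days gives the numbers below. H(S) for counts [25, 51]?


Probabilities: [25/76, 51/76] ≈ [0.3289, 0.6711]
H = -((25/76)·log₂(25/76) + (51/76)·log₂(51/76))
  = 0.9138 bits

0.9138 bits


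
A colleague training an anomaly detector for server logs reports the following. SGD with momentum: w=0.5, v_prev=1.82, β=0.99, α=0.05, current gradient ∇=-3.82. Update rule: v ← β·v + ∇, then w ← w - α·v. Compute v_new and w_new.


v_new = 0.99·1.82 - 3.82 = 1.8018 - 3.82 = -2.0182
w_new = 0.5 - 0.05·-2.0182 = 0.5 + 0.10091 = 0.60091

v_new=-2.0182, w_new=0.60091


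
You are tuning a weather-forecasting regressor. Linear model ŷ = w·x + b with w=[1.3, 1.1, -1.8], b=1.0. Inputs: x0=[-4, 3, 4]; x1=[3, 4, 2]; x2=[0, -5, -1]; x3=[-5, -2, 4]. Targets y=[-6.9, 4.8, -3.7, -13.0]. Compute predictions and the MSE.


ŷ0 = (1.3)·(-4) + (1.1)·(3) + (-1.8)·(4) + 1.0 = -8.1
ŷ1 = (1.3)·(3) + (1.1)·(4) + (-1.8)·(2) + 1.0 = 5.7
ŷ2 = (1.3)·(0) + (1.1)·(-5) + (-1.8)·(-1) + 1.0 = -2.7
ŷ3 = (1.3)·(-5) + (1.1)·(-2) + (-1.8)·(4) + 1.0 = -14.9
errors² = [1.44, 0.81, 1.0, 3.61]
MSE = 6.8600/4 = 1.715

1.715


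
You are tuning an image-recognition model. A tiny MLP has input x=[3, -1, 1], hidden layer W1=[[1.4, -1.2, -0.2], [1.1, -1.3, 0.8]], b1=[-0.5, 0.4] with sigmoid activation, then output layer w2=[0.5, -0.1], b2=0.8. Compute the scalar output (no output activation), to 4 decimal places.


z1[0] = (1.4)·(3) + (-1.2)·(-1) + (-0.2)·(1) - 0.5 = 4.7
z1[1] = (1.1)·(3) + (-1.3)·(-1) + (0.8)·(1) + 0.4 = 5.8
h = sigmoid(z1) = [0.991, 0.997]
output = (0.5)·(0.991) + (-0.1)·(0.997) + 0.8 = 1.1958

1.1958


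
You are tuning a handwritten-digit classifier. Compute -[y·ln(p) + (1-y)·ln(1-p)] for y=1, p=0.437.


BCE = -[y·ln(p) + (1-y)·ln(1-p)]
= -1·ln(0.437) - 0
= -ln(0.437) = 0.8278

0.8278


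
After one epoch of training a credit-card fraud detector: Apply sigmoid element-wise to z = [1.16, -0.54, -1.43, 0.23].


σ(1.16) = 1/(1+e^-1.16) = 0.7613
σ(-0.54) = 1/(1+e^0.54) = 0.3682
σ(-1.43) = 1/(1+e^1.43) = 0.1931
σ(0.23) = 1/(1+e^-0.23) = 0.5572
result = [0.7613, 0.3682, 0.1931, 0.5572]

[0.7613, 0.3682, 0.1931, 0.5572]


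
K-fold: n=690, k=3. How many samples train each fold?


Fold size = 690/3 = 230
Training per fold = 690 - 230 = 460

460


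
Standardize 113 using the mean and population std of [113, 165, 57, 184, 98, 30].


μ = 107.8333, σ = 54.5204
z = (113 - 107.8333)/54.5204 = 0.0948

0.0948


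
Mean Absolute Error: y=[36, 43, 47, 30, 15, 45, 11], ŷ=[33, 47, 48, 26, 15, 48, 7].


Absolute errors: |36-33|=3, |43-47|=4, |47-48|=1, |30-26|=4, |15-15|=0, |45-48|=3, |11-7|=4
Sum = 19
MAE = 19/7 = 19/7

19/7


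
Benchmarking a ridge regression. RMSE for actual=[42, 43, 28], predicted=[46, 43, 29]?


MSE = 17/3 = 5.6667
RMSE = √(17/3) = 2.3805

2.3805


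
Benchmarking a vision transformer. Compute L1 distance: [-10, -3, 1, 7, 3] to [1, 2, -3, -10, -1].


d = |-10-1| + |-3-2| + |1+ 3| + |7+ 10| + |3+ 1|
  = 11 + 5 + 4 + 17 + 4
  = 41

41


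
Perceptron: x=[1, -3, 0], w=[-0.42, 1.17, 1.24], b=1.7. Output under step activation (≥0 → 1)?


z = (1)·(-0.42) + (-3)·(1.17) + (0)·(1.24) + 1.7
  = -2.23
step(z) = 0 (z<0)

0


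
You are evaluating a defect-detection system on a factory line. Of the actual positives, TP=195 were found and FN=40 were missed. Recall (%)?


Recall = TP/(TP+FN)
= 195/(195+40)
= 195/235 = 82.98%

82.98%


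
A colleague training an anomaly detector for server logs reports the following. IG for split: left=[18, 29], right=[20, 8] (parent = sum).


Parent = [38, 37], H_parent = 0.9999
H_left = 0.9601 (n=47), H_right = 0.8631 (n=28)
H_children = (47/75)·0.9601 + (28/75)·0.8631 = 0.9239
IG = 0.9999 - 0.9239 = 0.076

0.076


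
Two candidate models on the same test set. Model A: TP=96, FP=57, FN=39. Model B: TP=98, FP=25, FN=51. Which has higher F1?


Model A: P=96/153=0.6275, R=96/135=0.7111, F1=2PR/(P+R)=2TP/(2TP+FP+FN)=192/288=0.6667
Model B: P=98/123=0.7967, R=98/149=0.6577, F1=2PR/(P+R)=2TP/(2TP+FP+FN)=196/272=0.7206
0.6667 < 0.7206 → Model B

Model B


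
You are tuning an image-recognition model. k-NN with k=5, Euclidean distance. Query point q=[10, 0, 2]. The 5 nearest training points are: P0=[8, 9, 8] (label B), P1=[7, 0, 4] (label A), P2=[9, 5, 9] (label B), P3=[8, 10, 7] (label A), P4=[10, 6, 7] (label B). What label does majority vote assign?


d(q,P0) = 11.0  (label B)
d(q,P1) = 3.6056  (label A)
d(q,P2) = 8.6603  (label B)
d(q,P3) = 11.3578  (label A)
d(q,P4) = 7.8102  (label B)
Votes: A=2, B=3
Majority → B

B


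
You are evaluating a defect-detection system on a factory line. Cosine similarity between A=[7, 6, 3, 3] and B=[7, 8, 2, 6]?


A·B = 7·7 + 6·8 + 3·2 + 3·6 = 121
‖A‖ = √103 = 10.1489, ‖B‖ = √153 = 12.3693
cos = 121/(√103·√153) = 121/√15759 = 0.9639

0.9639


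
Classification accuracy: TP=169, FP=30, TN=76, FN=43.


Accuracy = (TP+TN)/(TP+TN+FP+FN)
= (169+76)/(318)
= 245/318 = 77.04%

77.04%


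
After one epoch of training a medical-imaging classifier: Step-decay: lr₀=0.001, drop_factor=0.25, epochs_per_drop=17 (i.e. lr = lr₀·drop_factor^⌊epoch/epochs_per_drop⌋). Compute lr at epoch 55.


n_drops = ⌊55/17⌋ = 3
lr = 0.001·0.25^3 = 0.001·0.015625 = 0.000015625

0.000015625


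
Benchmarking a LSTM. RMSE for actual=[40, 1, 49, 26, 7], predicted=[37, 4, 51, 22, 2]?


MSE = 63/5 = 12.6
RMSE = √(63/5) = 3.5496

3.5496


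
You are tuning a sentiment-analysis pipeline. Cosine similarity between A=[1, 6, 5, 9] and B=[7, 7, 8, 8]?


A·B = 1·7 + 6·7 + 5·8 + 9·8 = 161
‖A‖ = √143 = 11.9583, ‖B‖ = √226 = 15.0333
cos = 161/(√143·√226) = 161/√32318 = 0.8956

0.8956


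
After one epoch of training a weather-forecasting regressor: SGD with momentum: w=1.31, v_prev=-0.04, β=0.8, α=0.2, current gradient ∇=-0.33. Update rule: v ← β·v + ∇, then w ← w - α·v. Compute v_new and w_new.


v_new = 0.8·-0.04 - 0.33 = -0.032 - 0.33 = -0.362
w_new = 1.31 - 0.2·-0.362 = 1.31 + 0.0724 = 1.3824

v_new=-0.362, w_new=1.3824


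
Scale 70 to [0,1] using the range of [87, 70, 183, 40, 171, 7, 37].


min=7, max=183
(70-7)/(183-7) = 63/176 = 0.358

0.358


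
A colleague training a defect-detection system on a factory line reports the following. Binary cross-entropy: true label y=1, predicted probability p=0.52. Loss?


BCE = -[y·ln(p) + (1-y)·ln(1-p)]
= -1·ln(0.52) - 0
= -ln(0.52) = 0.6539

0.6539


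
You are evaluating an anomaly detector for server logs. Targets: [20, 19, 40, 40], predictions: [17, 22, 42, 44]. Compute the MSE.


Squared errors: (20-17)²=9, (19-22)²=9, (40-42)²=4, (40-44)²=16
Sum = 38
MSE = 38/4 = 19/2

19/2


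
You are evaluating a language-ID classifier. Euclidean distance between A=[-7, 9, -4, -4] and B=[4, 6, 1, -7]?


d = √((-7-4)² + (9-6)² + (-4-1)² + (-4+ 7)²)
  = √(121 + 9 + 25 + 9)
  = √164 = 12.8062

12.8062


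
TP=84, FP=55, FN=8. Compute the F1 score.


Precision = 84/139 = 0.6043
Recall = 84/92 = 0.913
F1 = 2·P·R/(P+R) = 2·TP/(2·TP+FP+FN) = 168/(168+55+8) = 168/231 = 0.7273

0.7273


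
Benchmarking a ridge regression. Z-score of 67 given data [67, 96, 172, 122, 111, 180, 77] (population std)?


μ = 117.8571, σ = 40.692
z = (67 - 117.8571)/40.692 = -1.2498

-1.2498


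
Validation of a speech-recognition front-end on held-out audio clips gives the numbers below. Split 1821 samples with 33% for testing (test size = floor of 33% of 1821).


Test = ⌊1821·33/100⌋ = 600
Train = 1821 - 600 = 1221

Train: 1221, Test: 600


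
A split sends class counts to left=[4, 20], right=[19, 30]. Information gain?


Parent = [23, 50], H_parent = 0.8989
H_left = 0.65 (n=24), H_right = 0.9633 (n=49)
H_children = (24/73)·0.65 + (49/73)·0.9633 = 0.8603
IG = 0.8989 - 0.8603 = 0.0386

0.0386


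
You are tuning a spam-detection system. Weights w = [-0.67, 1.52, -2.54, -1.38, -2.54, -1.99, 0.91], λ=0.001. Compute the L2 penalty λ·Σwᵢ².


‖w‖₂² = (-0.67)² + (1.52)² + (-2.54)² + (-1.38)² + (-2.54)² + (-1.99)² + (0.91)²
     = 0.4489 + 2.3104 + 6.4516 + 1.9044 + 6.4516 + 3.9601 + 0.8281
     = 22.3551
λ·‖w‖₂² = 0.001·22.3551 = 0.022355

0.022355


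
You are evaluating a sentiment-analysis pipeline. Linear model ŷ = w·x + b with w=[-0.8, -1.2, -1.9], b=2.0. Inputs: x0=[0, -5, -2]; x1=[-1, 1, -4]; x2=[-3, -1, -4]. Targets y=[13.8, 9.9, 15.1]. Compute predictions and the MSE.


ŷ0 = (-0.8)·(0) + (-1.2)·(-5) + (-1.9)·(-2) + 2.0 = 11.8
ŷ1 = (-0.8)·(-1) + (-1.2)·(1) + (-1.9)·(-4) + 2.0 = 9.2
ŷ2 = (-0.8)·(-3) + (-1.2)·(-1) + (-1.9)·(-4) + 2.0 = 13.2
errors² = [4.0, 0.49, 3.61]
MSE = 8.1000/3 = 2.7

2.7


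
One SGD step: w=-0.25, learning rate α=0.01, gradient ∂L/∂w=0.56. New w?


w_new = w - α·∇
= -0.25 - 0.01·0.56
= -0.25 - 0.0056
= -0.2556

-0.2556


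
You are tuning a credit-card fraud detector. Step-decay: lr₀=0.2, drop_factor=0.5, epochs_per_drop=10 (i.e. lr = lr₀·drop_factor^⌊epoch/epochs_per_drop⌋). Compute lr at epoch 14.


n_drops = ⌊14/10⌋ = 1
lr = 0.2·0.5^1 = 0.2·0.5 = 0.1

0.1


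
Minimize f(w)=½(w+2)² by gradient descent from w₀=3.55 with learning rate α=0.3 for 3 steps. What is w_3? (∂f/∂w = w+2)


step 1: grad = 3.55+2 = 5.55; w = 3.55 - 0.3·(5.55) = 1.885
step 2: grad = 1.885+2 = 3.885; w = 1.885 - 0.3·(3.885) = 0.7195
step 3: grad = 0.7195+2 = 2.7195; w = 0.7195 - 0.3·(2.7195) = -0.09635

-0.09635


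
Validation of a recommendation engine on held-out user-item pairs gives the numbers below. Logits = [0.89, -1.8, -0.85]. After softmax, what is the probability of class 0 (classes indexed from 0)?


Exponentials: e^0.89=2.4351, e^-1.8=0.1653, e^-0.85=0.4274
Sum = 3.0278
Softmax = [0.8042, 0.0546, 0.1412]
p[0] = 2.4351/3.0278 = 0.8042

0.8042
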